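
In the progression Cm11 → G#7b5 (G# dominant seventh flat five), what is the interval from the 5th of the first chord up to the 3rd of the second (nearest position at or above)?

augmented third

The 5th of Cm11 is G; the 3rd of G#7b5 (G# dominant seventh flat five) is B#.
From G to B#: 5 semitones over a third = augmented.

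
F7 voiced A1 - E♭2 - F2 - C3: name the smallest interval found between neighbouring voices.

Adjacent intervals: A1→E♭2 = diminished fifth; E♭2→F2 = major second; F2→C3 = perfect fifth.
The smallest is E♭2 to F2, a major second (2 semitones).

major second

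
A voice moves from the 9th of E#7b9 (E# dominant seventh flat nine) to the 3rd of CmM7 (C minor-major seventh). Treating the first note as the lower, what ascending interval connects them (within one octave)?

d7

E#7b9 (E# dominant seventh flat nine) has F# as its 9th, and CmM7 (C minor-major seventh) has Eb as its 3rd.
From F# to Eb: 9 semitones over a seventh = diminished.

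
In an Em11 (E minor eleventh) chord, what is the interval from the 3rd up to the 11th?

major 9th

The chord tones of Em11 (E minor eleventh) are E-G-B-D-F♯-A.
The 3rd is G and the 11th is A.
From G to A is 14 semitones, exactly the major ninth.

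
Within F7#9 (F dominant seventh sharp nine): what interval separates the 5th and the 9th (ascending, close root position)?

The chord tones of F dominant seventh sharp nine are F-A-C-Eb-G#.
That puts C below G#.
From C to G#: 8 semitones over a fifth = augmented.

augmented fifth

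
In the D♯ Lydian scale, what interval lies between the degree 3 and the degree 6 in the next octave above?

Spelling the D♯ Lydian scale: D♯ E♯ F𝄪 G𝄪 A♯ B♯ C𝄪.
That puts F𝄪 below B♯.
Counting 11 letters and 17 half steps from F𝄪 gives a perfect eleventh.

P11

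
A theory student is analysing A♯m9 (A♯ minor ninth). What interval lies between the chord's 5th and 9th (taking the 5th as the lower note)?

Spelling the chord: A♯, C♯, E♯, G♯, B♯.
The 5th is E♯ and the 9th is B♯.
From E♯ to B♯ is 7 semitones, exactly the perfect fifth.

perfect fifth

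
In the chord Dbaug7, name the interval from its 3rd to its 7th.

Db7#5: Db-F-A-Cb.
So we need the interval from F up to Cb.
5 letter names make it a fifth; at 6 semitones (a half step narrower than perfect) the quality is diminished.
This 3–7 tritone is the characteristic tension at the heart of the dominant sound.

diminished fifth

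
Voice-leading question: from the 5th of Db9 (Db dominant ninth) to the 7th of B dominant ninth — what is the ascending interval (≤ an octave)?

augmented unison

Db9 (Db dominant ninth) has Ab as its 5th, and B dominant ninth has A as its 7th.
Ab up to A is 1 semitone, a half step wider than a perfect unison, so the interval is augmented.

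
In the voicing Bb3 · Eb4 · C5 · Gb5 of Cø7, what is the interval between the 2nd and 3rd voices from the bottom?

Those voices are Eb4 and C5.
Eb up to C spans 6 letter names and 9 semitones — a major sixth.

major sixth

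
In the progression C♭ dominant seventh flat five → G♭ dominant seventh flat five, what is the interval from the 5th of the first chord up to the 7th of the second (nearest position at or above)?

C♭ dominant seventh flat five has G𝄫 as its 5th, and G♭ dominant seventh flat five has F♭ as its 7th.
Counting 7 letters and 11 half steps from G𝄫 gives a major seventh.

major 7th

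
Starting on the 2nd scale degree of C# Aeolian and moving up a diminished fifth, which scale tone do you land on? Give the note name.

A

The scale is C# D# E F# G# A B.
The 2nd scale degree is D#; a diminished fifth above that is A — scale degree 6.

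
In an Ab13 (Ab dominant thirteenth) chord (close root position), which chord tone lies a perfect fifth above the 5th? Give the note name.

Bb

Spelling the chord: Ab C Eb Gb Bb F.
The 5th is Eb. A perfect fifth above Eb is Bb.
Bb is the chord's 9th.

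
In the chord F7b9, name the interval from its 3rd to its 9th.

Spelling the chord: F-A-C-Eb-Gb.
That puts A below Gb.
A up to Gb is 9 semitones, a whole step narrower than a major seventh, so the interval is diminished.

diminished seventh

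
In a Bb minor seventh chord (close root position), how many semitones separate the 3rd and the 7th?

Bbmin7 is spelled Bb-Db-F-Ab.
Db to Ab is a perfect fifth: 7 semitones.

7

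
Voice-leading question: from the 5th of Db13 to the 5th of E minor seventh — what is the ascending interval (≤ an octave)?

The 5th of Db13 is Ab; the 5th of E minor seventh is B.
From Ab to B: 3 semitones over a second = augmented.

augmented second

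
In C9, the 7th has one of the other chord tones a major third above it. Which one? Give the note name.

C9 is spelled C, E, G, Bb, D.
The 7th is Bb. A major third above Bb is D.
D is the chord's 9th.

D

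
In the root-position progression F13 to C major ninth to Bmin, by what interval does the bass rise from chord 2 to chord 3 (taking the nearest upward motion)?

major 7th

The roots are C and B.
From C to B is 11 semitones, exactly the major seventh.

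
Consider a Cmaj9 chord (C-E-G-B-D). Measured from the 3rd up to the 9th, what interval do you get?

The 3rd is E and the 9th is D.
From E to D: 10 semitones over a seventh = minor.

m7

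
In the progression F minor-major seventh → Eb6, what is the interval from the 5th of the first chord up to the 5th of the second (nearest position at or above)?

F minor-major seventh has C as its 5th, and Eb6 has Bb as its 5th.
7 letter names make it a seventh; at 10 semitones (a half step narrower than major) the quality is minor.

minor 7th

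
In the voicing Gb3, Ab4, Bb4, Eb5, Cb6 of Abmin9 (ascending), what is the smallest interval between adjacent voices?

major second

Adjacent intervals: Gb3→Ab4 = major ninth; Ab4→Bb4 = major second; Bb4→Eb5 = perfect fourth; Eb5→Cb6 = minor sixth.
The smallest is Ab4 to Bb4, a major second (2 semitones).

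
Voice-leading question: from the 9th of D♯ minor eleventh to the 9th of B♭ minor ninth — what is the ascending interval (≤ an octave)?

The 9th of D♯ minor eleventh is E♯; the 9th of B♭ minor ninth is C.
E♯ up to C is 7 semitones, a whole step narrower than a major sixth, so the interval is diminished.

diminished sixth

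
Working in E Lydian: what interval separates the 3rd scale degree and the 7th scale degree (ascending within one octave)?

Spelling E Lydian: E F# G# A# B C# D#.
That puts G# below D#.
From G# to D# is 7 semitones, exactly the perfect fifth.

perfect fifth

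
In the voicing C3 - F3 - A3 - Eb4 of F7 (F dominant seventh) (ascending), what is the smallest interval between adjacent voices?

Adjacent intervals: C3→F3 = perfect fourth; F3→A3 = major third; A3→Eb4 = diminished fifth.
The smallest is F3 to A3, a major third (4 semitones).

M3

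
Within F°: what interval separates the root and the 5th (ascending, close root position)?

Fdim is spelled F, Ab, Cb.
That puts F below Cb.
F up to Cb is 6 semitones, a half step narrower than a perfect fifth, so the interval is diminished.

diminished fifth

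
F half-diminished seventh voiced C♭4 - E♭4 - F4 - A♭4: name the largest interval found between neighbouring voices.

Adjacent intervals: C♭4→E♭4 = major third; E♭4→F4 = major second; F4→A♭4 = minor third.
The largest is C♭4 to E♭4, a major third (4 semitones).

M3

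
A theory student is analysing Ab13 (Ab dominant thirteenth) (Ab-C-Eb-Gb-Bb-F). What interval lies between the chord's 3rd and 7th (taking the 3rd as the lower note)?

diminished 5th

The 3rd is C and the 7th is Gb.
5 letter names make it a fifth; at 6 semitones (a half step narrower than perfect) the quality is diminished.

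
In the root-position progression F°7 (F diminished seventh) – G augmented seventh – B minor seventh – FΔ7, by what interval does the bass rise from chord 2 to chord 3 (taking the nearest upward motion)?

The roots are G and B.
Counting 3 letters and 4 half steps from G gives a major third.

major third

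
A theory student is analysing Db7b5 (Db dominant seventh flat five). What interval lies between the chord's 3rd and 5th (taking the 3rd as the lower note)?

Spelling the chord: Db–F–Abb–Cb.
So we need the interval from F up to Abb.
3 letter names make it a third; at 2 semitones (a whole step narrower than major) the quality is diminished.

diminished 3rd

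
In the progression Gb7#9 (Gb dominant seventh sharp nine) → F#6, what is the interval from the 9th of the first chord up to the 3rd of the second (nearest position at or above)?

Gb7#9 (Gb dominant seventh sharp nine) has A as its 9th, and F#6 has A# as its 3rd.
1 letter names make it a unison; at 1 semitone (a half step wider than perfect) the quality is augmented.

augmented unison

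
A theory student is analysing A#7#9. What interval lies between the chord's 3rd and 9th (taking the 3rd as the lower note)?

A#7#9: A# C## E# G# B##.
That puts C## below B##.
Counting 7 letters and 11 half steps from C## gives a major seventh.

major seventh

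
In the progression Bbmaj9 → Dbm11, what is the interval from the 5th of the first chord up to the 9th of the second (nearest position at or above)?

Bbmaj9 has F as its 5th, and Dbm11 has Eb as its 9th.
From F to Eb: 10 semitones over a seventh = minor.

minor seventh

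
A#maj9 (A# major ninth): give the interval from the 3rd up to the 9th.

A#maj9 is spelled A# C## E# G## B#.
3rd = C##; 9th = B#.
C## up to B# is 10 semitones, a half step narrower than a major seventh, so the interval is minor.

m7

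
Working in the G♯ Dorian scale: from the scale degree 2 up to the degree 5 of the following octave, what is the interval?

The scale runs G♯ A♯ B C♯ D♯ E♯ F♯.
Scale degree 2 = A♯; 5th degree (up an octave) = D♯.
A♯ up to D♯ spans 11 letter names and 17 semitones — a perfect eleventh.

perfect 11th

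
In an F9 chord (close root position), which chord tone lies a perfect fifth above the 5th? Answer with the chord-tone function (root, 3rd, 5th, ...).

9th

The chord tones of F9 are F–A–C–E♭–G.
The 5th is C. A perfect fifth above C is G.
G is the chord's 9th.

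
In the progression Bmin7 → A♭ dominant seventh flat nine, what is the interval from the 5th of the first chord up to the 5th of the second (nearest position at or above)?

Bmin7 has F♯ as its 5th, and A♭ dominant seventh flat nine has E♭ as its 5th.
From F♯ to E♭: 9 semitones over a seventh = diminished.

diminished seventh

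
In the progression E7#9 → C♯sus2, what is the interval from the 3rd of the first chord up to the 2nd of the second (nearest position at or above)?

perfect 5th

E7#9 has G♯ as its 3rd, and C♯sus2 has D♯ as its 2nd.
Counting 5 letters and 7 half steps from G♯ gives a perfect fifth.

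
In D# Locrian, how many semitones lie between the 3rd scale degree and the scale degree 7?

7

The scale is D# E F# G# A B C#.
F# up to C# is a perfect fifth — 7 semitones.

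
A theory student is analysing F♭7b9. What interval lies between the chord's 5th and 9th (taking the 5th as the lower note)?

The chord tones of F♭7b9 are F♭ A♭ C♭ E𝄫 G𝄫.
5th = C♭; 9th = G𝄫.
From C♭ to G𝄫: 6 semitones over a fifth = diminished.

d5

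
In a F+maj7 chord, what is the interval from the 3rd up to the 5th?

Spelling the chord: F, A, C♯, E.
That puts A below C♯.
From A to C♯ is 4 semitones, exactly the major third.

M3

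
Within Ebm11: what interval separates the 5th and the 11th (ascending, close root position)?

minor seventh

Ebm11: Eb, Gb, Bb, Db, F, Ab.
5th = Bb; 11th = Ab.
7 letter names make it a seventh; at 10 semitones (a half step narrower than major) the quality is minor.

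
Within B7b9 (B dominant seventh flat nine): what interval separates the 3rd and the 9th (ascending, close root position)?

Spelling the chord: B-D#-F#-A-C.
So we need the interval from D# up to C.
D# up to C is 9 semitones, a whole step narrower than a major seventh, so the interval is diminished.

diminished seventh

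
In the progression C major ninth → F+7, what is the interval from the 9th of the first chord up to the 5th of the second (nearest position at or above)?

M7

C major ninth has D as its 9th, and F+7 has C# as its 5th.
Counting 7 letters and 11 half steps from D gives a major seventh.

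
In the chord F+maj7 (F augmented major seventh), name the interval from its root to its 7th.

The chord tones of F augmented major seventh are F–A–C♯–E.
That puts F below E.
Counting 7 letters and 11 half steps from F gives a major seventh.

M7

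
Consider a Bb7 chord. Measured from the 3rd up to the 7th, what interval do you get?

diminished fifth

Bb dominant seventh is spelled Bb D F Ab.
So we need the interval from D up to Ab.
From D to Ab: 6 semitones over a fifth = diminished.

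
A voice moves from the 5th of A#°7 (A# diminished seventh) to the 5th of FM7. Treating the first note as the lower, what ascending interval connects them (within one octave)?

minor 6th

A#°7 (A# diminished seventh) has E as its 5th, and FM7 has C as its 5th.
From E to C: 8 semitones over a sixth = minor.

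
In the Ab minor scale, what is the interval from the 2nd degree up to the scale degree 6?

d5

Ab natural minor: Ab Bb Cb Db Eb Fb Gb.
2nd degree = Bb; 6th scale degree = Fb.
5 letter names make it a fifth; at 6 semitones (a half step narrower than perfect) the quality is diminished.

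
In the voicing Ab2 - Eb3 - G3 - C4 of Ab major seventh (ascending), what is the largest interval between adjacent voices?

Adjacent intervals: Ab2→Eb3 = perfect fifth; Eb3→G3 = major third; G3→C4 = perfect fourth.
The largest is Ab2 to Eb3, a perfect fifth (7 semitones).

perfect fifth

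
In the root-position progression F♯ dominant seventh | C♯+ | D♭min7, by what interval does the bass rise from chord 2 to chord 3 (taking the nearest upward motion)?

The roots are C♯ and D♭.
From C♯ to D♭: 0 semitones over a second = diminished.

d2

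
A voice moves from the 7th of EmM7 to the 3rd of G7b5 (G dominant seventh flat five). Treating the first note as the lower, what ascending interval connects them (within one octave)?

minor 6th

EmM7 has D# as its 7th, and G7b5 (G dominant seventh flat five) has B as its 3rd.
From D# to B: 8 semitones over a sixth = minor.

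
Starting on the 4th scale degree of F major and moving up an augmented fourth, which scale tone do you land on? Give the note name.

E

The scale is F G A Bb C D E.
The 4th scale degree is Bb; an augmented fourth above that is E — scale degree 7.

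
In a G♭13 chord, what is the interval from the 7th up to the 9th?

major third

G♭13 (G♭ dominant thirteenth) is spelled G♭, B♭, D♭, F♭, A♭, E♭.
So we need the interval from F♭ up to A♭.
Counting 3 letters and 4 half steps from F♭ gives a major third.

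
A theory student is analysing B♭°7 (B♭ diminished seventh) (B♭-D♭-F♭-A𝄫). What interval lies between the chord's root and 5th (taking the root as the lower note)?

So we need the interval from B♭ up to F♭.
5 letter names make it a fifth; at 6 semitones (a half step narrower than perfect) the quality is diminished.

diminished fifth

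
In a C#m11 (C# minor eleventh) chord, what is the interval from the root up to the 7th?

Spelling the chord: C#-E-G#-B-D#-F#.
So we need the interval from C# up to B.
From C# to B: 10 semitones over a seventh = minor.

minor 7th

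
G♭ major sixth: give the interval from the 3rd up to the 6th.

The chord tones of G♭6 are G♭-B♭-D♭-E♭.
That puts B♭ below E♭.
From B♭ to E♭ is 5 semitones, exactly the perfect fourth.

perfect fourth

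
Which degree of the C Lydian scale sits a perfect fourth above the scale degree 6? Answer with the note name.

The scale is C D E F# G A B.
The scale degree 6 is A; a perfect fourth above that is D — scale degree 2.

D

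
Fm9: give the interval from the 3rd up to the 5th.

Fm9: F Ab C Eb G.
The 3rd is Ab and the 5th is C.
Ab up to C spans 3 letter names and 4 semitones — a major third.

major 3rd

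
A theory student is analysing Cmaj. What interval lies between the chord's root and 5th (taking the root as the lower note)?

perfect fifth

Spelling the chord: C–E–G.
So we need the interval from C up to G.
From C to G is 7 semitones, exactly the perfect fifth.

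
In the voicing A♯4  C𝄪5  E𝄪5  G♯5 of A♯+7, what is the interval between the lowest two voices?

major third

Those voices are A♯4 and C𝄪5.
A♯ up to C𝄪 spans 3 letter names and 4 semitones — a major third.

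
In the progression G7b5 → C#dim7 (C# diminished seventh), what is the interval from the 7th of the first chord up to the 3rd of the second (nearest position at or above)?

major seventh

G7b5 has F as its 7th, and C#dim7 (C# diminished seventh) has E as its 3rd.
Counting 7 letters and 11 half steps from F gives a major seventh.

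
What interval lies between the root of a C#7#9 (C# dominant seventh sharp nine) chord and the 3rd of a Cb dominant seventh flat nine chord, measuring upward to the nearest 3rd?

d3

The root of C#7#9 (C# dominant seventh sharp nine) is C#; the 3rd of Cb dominant seventh flat nine is Eb.
3 letter names make it a third; at 2 semitones (a whole step narrower than major) the quality is diminished.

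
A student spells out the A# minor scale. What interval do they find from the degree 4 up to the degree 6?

m3

The scale runs A# B# C# D# E# F# G#.
So we need the interval from D# up to F#.
From D# to F#: 3 semitones over a third = minor.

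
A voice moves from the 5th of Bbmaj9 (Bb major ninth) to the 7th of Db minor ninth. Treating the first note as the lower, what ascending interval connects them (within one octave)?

The 5th of Bbmaj9 (Bb major ninth) is F; the 7th of Db minor ninth is Cb.
F up to Cb is 6 semitones, a half step narrower than a perfect fifth, so the interval is diminished.

d5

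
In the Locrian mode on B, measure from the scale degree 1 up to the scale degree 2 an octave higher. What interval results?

m9

B locrian: B C D E F G A.
Scale degree 1 = B; 2nd scale degree (up an octave) = C.
B up to C is 13 semitones, a half step narrower than a major ninth, so the interval is minor.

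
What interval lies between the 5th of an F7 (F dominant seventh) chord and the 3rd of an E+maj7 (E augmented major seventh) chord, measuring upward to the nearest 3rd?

augmented fifth

F7 (F dominant seventh) has C as its 5th, and E+maj7 (E augmented major seventh) has G♯ as its 3rd.
From C to G♯: 8 semitones over a fifth = augmented.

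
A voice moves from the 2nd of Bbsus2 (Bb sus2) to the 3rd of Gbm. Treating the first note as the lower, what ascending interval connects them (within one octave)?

The 2nd of Bbsus2 (Bb sus2) is C; the 3rd of Gbm is Bbb.
C up to Bbb is 9 semitones, a whole step narrower than a major seventh, so the interval is diminished.

diminished seventh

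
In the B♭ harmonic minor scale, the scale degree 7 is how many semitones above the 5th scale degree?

4

The scale is B♭ C D♭ E♭ F G♭ A.
F up to A is a major third — 4 semitones.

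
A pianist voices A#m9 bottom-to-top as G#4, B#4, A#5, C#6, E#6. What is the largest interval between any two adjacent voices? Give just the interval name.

minor 7th

Adjacent intervals: G#4→B#4 = major third; B#4→A#5 = minor seventh; A#5→C#6 = minor third; C#6→E#6 = major third.
The largest is B#4 to A#5, a minor seventh (10 semitones).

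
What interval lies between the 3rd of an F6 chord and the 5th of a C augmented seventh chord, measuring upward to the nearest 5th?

major seventh

F6 has A as its 3rd, and C augmented seventh has G# as its 5th.
Counting 7 letters and 11 half steps from A gives a major seventh.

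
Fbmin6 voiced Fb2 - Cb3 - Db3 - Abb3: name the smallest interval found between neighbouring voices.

Adjacent intervals: Fb2→Cb3 = perfect fifth; Cb3→Db3 = major second; Db3→Abb3 = diminished fifth.
The smallest is Cb3 to Db3, a major second (2 semitones).

major second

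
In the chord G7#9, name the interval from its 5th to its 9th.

G7#9 is spelled G, B, D, F, A#.
The 5th is D and the 9th is A#.
From D to A#: 8 semitones over a fifth = augmented.

augmented 5th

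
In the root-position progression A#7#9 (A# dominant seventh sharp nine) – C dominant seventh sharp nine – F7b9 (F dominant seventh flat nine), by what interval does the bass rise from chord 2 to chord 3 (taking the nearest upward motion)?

The roots are C and F.
Counting 4 letters and 5 half steps from C gives a perfect fourth.

perfect fourth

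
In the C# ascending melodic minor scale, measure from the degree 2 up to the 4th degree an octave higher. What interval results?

m10

Spelling the C# ascending melodic minor scale: C# D# E F# G# A# B#.
Degree 2 = D#; 4th degree (up an octave) = F#.
D# up to F# is 15 semitones, a half step narrower than a major tenth, so the interval is minor.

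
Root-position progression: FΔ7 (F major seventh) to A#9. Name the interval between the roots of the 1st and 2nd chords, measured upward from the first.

augmented third

The roots are F and A#.
3 letter names make it a third; at 5 semitones (a half step wider than major) the quality is augmented.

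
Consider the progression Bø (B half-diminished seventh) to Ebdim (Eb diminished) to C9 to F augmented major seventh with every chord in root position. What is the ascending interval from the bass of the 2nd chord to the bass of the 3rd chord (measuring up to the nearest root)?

major sixth

The roots are Eb and C.
Counting 6 letters and 9 half steps from Eb gives a major sixth.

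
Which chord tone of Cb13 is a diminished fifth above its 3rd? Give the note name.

Cb dominant thirteenth: Cb–Eb–Gb–Bbb–Db–Ab.
The 3rd is Eb. A diminished fifth above Eb is Bbb.
Bbb is the chord's 7th.

Bbb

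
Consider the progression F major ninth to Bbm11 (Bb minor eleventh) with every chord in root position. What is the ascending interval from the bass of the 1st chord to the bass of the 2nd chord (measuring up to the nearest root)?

perfect fourth

The roots are F and Bb.
From F to Bb is 5 semitones, exactly the perfect fourth.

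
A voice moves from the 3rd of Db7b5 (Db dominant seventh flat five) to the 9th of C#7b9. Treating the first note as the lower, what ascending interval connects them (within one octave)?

The 3rd of Db7b5 (Db dominant seventh flat five) is F; the 9th of C#7b9 is D.
F up to D spans 6 letter names and 9 semitones — a major sixth.

major sixth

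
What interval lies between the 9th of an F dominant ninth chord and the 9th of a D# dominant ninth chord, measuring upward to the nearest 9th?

augmented 6th

F dominant ninth has G as its 9th, and D# dominant ninth has E# as its 9th.
From G to E#: 10 semitones over a sixth = augmented.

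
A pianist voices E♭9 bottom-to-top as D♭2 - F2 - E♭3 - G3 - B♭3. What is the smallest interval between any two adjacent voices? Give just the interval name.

Adjacent intervals: D♭2→F2 = major third; F2→E♭3 = minor seventh; E♭3→G3 = major third; G3→B♭3 = minor third.
The smallest is G3 to B♭3, a minor third (3 semitones).

m3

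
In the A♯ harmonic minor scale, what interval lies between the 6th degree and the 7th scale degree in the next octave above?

Spelling the A♯ harmonic minor scale: A♯ B♯ C♯ D♯ E♯ F♯ G𝄪.
That puts F♯ below G𝄪.
From F♯ to G𝄪: 15 semitones over a ninth = augmented.

augmented 9th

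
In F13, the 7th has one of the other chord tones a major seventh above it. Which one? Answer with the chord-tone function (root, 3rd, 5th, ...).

F13 (F dominant thirteenth): F, A, C, E♭, G, D.
The 7th is E♭. A major seventh above E♭ is D.
D is the chord's 13th.

13th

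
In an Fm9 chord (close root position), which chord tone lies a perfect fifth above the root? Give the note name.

Spelling the chord: F-Ab-C-Eb-G.
The root is F. A perfect fifth above F is C.
C is the chord's 5th.

C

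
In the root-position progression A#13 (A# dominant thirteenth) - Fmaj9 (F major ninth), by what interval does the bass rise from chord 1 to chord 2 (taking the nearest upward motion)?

The roots are A# and F.
6 letter names make it a sixth; at 7 semitones (a whole step narrower than major) the quality is diminished.

diminished sixth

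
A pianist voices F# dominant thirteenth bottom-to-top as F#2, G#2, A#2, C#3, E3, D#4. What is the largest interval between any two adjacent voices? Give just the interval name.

Adjacent intervals: F#2→G#2 = major second; G#2→A#2 = major second; A#2→C#3 = minor third; C#3→E3 = minor third; E3→D#4 = major seventh.
The largest is E3 to D#4, a major seventh (11 semitones).

major seventh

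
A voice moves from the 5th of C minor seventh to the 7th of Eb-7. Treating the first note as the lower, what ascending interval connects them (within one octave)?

C minor seventh has G as its 5th, and Eb-7 has Db as its 7th.
From G to Db: 6 semitones over a fifth = diminished.

diminished 5th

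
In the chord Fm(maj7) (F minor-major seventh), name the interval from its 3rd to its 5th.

FmM7 (F minor-major seventh): F-A♭-C-E.
That puts A♭ below C.
Counting 3 letters and 4 half steps from A♭ gives a major third.

major third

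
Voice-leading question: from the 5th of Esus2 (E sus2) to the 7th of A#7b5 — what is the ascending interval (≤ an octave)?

The 5th of Esus2 (E sus2) is B; the 7th of A#7b5 is G#.
B up to G# spans 6 letter names and 9 semitones — a major sixth.

major sixth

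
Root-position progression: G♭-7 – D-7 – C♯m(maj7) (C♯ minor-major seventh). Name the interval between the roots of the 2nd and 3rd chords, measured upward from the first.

major seventh

The roots are D and C♯.
Counting 7 letters and 11 half steps from D gives a major seventh.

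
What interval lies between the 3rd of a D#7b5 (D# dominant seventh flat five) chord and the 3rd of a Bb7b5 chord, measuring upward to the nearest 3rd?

d6

The 3rd of D#7b5 (D# dominant seventh flat five) is F##; the 3rd of Bb7b5 is D.
F## up to D is 7 semitones, a whole step narrower than a major sixth, so the interval is diminished.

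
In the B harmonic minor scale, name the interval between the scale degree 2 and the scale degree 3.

m2

Spelling the B harmonic minor scale: B C# D E F# G A#.
So we need the interval from C# up to D.
C# up to D is 1 semitone, a half step narrower than a major second, so the interval is minor.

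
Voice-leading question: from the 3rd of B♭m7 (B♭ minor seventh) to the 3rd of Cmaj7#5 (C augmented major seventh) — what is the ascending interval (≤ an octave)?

B♭m7 (B♭ minor seventh) has D♭ as its 3rd, and Cmaj7#5 (C augmented major seventh) has E as its 3rd.
2 letter names make it a second; at 3 semitones (a half step wider than major) the quality is augmented.

A2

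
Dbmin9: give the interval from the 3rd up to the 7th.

Dbm9 (Db minor ninth) is spelled Db–Fb–Ab–Cb–Eb.
So we need the interval from Fb up to Cb.
Fb up to Cb spans 5 letter names and 7 semitones — a perfect fifth.

perfect fifth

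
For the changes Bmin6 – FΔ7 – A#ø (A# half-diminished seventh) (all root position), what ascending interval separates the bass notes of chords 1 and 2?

The roots are B and F.
5 letter names make it a fifth; at 6 semitones (a half step narrower than perfect) the quality is diminished.

diminished fifth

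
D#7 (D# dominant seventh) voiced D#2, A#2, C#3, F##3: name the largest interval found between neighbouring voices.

Adjacent intervals: D#2→A#2 = perfect fifth; A#2→C#3 = minor third; C#3→F##3 = augmented fourth.
The largest is D#2 to A#2, a perfect fifth (7 semitones).

perfect fifth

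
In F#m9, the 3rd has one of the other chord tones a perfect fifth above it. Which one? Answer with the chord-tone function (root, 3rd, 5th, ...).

F#min9 is spelled F#-A-C#-E-G#.
The 3rd is A. A perfect fifth above A is E.
E is the chord's 7th.

7th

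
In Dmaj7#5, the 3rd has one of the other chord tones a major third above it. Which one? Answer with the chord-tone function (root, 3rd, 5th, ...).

5th

Spelling the chord: D–F♯–A♯–C♯.
The 3rd is F♯. A major third above F♯ is A♯.
A♯ is the chord's 5th.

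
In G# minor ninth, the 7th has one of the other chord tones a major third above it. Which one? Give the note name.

Spelling the chord: G#, B, D#, F#, A#.
The 7th is F#. A major third above F# is A#.
A# is the chord's 9th.

A#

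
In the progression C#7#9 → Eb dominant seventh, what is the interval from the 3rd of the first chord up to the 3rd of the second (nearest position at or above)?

d3

C#7#9 has E# as its 3rd, and Eb dominant seventh has G as its 3rd.
From E# to G: 2 semitones over a third = diminished.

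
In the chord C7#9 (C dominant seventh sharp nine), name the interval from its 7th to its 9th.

The chord tones of C7#9 are C, E, G, Bb, D#.
The 7th is Bb and the 9th is D#.
3 letter names make it a third; at 5 semitones (a half step wider than major) the quality is augmented.

augmented third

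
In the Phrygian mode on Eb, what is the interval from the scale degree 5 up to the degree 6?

minor 2nd

The scale runs Eb Fb Gb Ab Bb Cb Db.
So we need the interval from Bb up to Cb.
From Bb to Cb: 1 semitone over a second = minor.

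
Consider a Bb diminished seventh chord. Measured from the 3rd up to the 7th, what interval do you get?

diminished 5th

The chord tones of Bb diminished seventh are Bb Db Fb Abb.
So we need the interval from Db up to Abb.
From Db to Abb: 6 semitones over a fifth = diminished.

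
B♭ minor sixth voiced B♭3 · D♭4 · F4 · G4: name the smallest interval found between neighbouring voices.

major 2nd

Adjacent intervals: B♭3→D♭4 = minor third; D♭4→F4 = major third; F4→G4 = major second.
The smallest is F4 to G4, a major second (2 semitones).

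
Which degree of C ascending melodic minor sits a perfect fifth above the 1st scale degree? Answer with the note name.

The scale is C D E♭ F G A B.
The 1st scale degree is C; a perfect fifth above that is G — scale degree 5.

G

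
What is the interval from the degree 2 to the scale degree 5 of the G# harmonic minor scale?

G# harmonic minor: G# A# B C# D# E F##.
That puts A# below D#.
A# up to D# spans 4 letter names and 5 semitones — a perfect fourth.

perfect fourth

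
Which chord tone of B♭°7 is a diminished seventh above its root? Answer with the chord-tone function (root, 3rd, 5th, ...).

B♭ diminished seventh: B♭-D♭-F♭-A𝄫.
The root is B♭. A diminished seventh above B♭ is A𝄫.
A𝄫 is the chord's 7th.

7th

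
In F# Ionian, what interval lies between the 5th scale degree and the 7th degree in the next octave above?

F# major: F# G# A# B C# D# E#.
That puts C# below E#.
Counting 10 letters and 16 half steps from C# gives a major tenth.

major tenth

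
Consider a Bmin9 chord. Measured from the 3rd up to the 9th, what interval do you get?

The chord tones of Bm9 are B D F# A C#.
3rd = D; 9th = C#.
D up to C# spans 7 letter names and 11 semitones — a major seventh.

major seventh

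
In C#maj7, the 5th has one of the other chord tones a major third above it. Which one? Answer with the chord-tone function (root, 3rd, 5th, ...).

7th

C# major seventh: C#, E#, G#, B#.
The 5th is G#. A major third above G# is B#.
B# is the chord's 7th.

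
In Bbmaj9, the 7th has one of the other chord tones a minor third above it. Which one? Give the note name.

C

Spelling the chord: Bb D F A C.
The 7th is A. A minor third above A is C.
C is the chord's 9th.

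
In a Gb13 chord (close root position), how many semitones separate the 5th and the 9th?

Gb13 (Gb dominant thirteenth): Gb-Bb-Db-Fb-Ab-Eb.
Db to Ab is a perfect fifth: 7 semitones.

7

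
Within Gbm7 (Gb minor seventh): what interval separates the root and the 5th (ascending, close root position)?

Gbm7: Gb-Bbb-Db-Fb.
The root is Gb and the 5th is Db.
Counting 5 letters and 7 half steps from Gb gives a perfect fifth.

perfect 5th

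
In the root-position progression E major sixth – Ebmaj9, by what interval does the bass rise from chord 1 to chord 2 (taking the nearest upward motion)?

diminished octave

The roots are E and Eb.
8 letter names make it an octave; at 11 semitones (a half step narrower than perfect) the quality is diminished.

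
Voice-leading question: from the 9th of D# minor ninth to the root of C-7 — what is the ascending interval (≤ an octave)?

D# minor ninth has E# as its 9th, and C-7 has C as its root.
E# up to C is 7 semitones, a whole step narrower than a major sixth, so the interval is diminished.

diminished sixth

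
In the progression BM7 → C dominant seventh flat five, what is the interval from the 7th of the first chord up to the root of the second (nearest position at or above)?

BM7 has A# as its 7th, and C dominant seventh flat five has C as its root.
A# up to C is 2 semitones, a whole step narrower than a major third, so the interval is diminished.

diminished 3rd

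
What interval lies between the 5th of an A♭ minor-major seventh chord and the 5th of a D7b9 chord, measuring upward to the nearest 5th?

A4

The 5th of A♭ minor-major seventh is E♭; the 5th of D7b9 is A.
E♭ up to A is 6 semitones, a half step wider than a perfect fourth, so the interval is augmented.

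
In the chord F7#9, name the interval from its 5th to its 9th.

augmented 5th

The chord tones of F7#9 (F dominant seventh sharp nine) are F-A-C-Eb-G#.
That puts C below G#.
5 letter names make it a fifth; at 8 semitones (a half step wider than perfect) the quality is augmented.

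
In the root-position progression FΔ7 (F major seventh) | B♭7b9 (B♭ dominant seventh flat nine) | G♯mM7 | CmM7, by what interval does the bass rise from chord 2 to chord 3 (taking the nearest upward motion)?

The roots are B♭ and G♯.
B♭ up to G♯ is 10 semitones, a half step wider than a major sixth, so the interval is augmented.

augmented 6th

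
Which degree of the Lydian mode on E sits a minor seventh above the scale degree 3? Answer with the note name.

The scale is E F♯ G♯ A♯ B C♯ D♯.
The scale degree 3 is G♯; a minor seventh above that is F♯ — scale degree 2.

F#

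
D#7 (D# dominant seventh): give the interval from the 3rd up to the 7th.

D# dominant seventh: D# F## A# C#.
3rd = F##; 7th = C#.
5 letter names make it a fifth; at 6 semitones (a half step narrower than perfect) the quality is diminished.

diminished fifth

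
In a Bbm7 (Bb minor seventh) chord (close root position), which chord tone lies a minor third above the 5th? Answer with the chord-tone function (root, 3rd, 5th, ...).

Spelling the chord: Bb–Db–F–Ab.
The 5th is F. A minor third above F is Ab.
Ab is the chord's 7th.

7th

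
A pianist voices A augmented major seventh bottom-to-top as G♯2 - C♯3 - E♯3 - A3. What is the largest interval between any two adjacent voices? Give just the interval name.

perfect fourth

Adjacent intervals: G♯2→C♯3 = perfect fourth; C♯3→E♯3 = major third; E♯3→A3 = diminished fourth.
The largest is G♯2 to C♯3, a perfect fourth (5 semitones).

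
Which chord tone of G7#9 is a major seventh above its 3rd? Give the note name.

Spelling the chord: G B D F A♯.
The 3rd is B. A major seventh above B is A♯.
A♯ is the chord's 9th.

A#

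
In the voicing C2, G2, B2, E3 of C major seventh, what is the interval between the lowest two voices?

Those voices are C2 and G2.
C up to G spans 5 letter names and 7 semitones — a perfect fifth.

P5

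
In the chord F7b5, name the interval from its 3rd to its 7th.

The chord tones of F7b5 are F–A–Cb–Eb.
3rd = A; 7th = Eb.
A up to Eb is 6 semitones, a half step narrower than a perfect fifth, so the interval is diminished.

d5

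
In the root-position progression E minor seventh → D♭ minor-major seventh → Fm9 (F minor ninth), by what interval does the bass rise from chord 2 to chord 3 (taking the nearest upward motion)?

major 3rd

The roots are D♭ and F.
D♭ up to F spans 3 letter names and 4 semitones — a major third.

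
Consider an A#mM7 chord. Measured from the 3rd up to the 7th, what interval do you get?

augmented fifth

Spelling the chord: A#-C#-E#-G##.
The 3rd is C# and the 7th is G##.
C# up to G## is 8 semitones, a half step wider than a perfect fifth, so the interval is augmented.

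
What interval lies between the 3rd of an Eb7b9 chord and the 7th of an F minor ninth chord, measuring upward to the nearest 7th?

minor 6th

Eb7b9 has G as its 3rd, and F minor ninth has Eb as its 7th.
6 letter names make it a sixth; at 8 semitones (a half step narrower than major) the quality is minor.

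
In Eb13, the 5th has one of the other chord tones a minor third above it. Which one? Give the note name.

Eb13: Eb, G, Bb, Db, F, C.
The 5th is Bb. A minor third above Bb is Db.
Db is the chord's 7th.

Db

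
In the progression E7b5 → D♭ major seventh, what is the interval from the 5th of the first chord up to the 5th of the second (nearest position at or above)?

minor 7th

The 5th of E7b5 is B♭; the 5th of D♭ major seventh is A♭.
B♭ up to A♭ is 10 semitones, a half step narrower than a major seventh, so the interval is minor.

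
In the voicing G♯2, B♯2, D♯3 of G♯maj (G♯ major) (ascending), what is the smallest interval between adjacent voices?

Adjacent intervals: G♯2→B♯2 = major third; B♯2→D♯3 = minor third.
The smallest is B♯2 to D♯3, a minor third (3 semitones).

minor third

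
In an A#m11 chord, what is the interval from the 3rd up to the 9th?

major seventh

Spelling the chord: A# C# E# G# B# D#.
So we need the interval from C# up to B#.
C# up to B# spans 7 letter names and 11 semitones — a major seventh.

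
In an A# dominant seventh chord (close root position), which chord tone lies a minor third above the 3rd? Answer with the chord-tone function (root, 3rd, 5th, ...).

The chord tones of A#7 are A#, C##, E#, G#.
The 3rd is C##. A minor third above C## is E#.
E# is the chord's 5th.

5th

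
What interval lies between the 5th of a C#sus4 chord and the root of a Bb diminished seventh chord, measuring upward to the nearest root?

C#sus4 has G# as its 5th, and Bb diminished seventh has Bb as its root.
3 letter names make it a third; at 2 semitones (a whole step narrower than major) the quality is diminished.

d3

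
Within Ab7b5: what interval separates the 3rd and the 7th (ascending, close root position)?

diminished fifth

Ab7b5 is spelled Ab, C, Ebb, Gb.
The 3rd is C and the 7th is Gb.
C up to Gb is 6 semitones, a half step narrower than a perfect fifth, so the interval is diminished.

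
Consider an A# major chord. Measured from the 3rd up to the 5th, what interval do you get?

A#maj (A# major) is spelled A#, C##, E#.
3rd = C##; 5th = E#.
3 letter names make it a third; at 3 semitones (a half step narrower than major) the quality is minor.

minor third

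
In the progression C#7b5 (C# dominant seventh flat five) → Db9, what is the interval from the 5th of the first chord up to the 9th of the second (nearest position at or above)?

C#7b5 (C# dominant seventh flat five) has G as its 5th, and Db9 has Eb as its 9th.
From G to Eb: 8 semitones over a sixth = minor.

minor sixth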